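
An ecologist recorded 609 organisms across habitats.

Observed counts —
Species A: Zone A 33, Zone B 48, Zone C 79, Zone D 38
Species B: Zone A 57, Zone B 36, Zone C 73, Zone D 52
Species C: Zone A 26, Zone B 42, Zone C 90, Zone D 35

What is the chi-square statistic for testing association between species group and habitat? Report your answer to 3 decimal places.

18.999

Row totals: 198, 218, 193. Column totals: 116, 126, 242, 125. Grand total N = 609.
Expected counts (row total × column total / N):
  Species A, Zone A: 198×116/609 = 37.7143
  Species A, Zone B: 198×126/609 = 40.9655
  Species A, Zone C: 198×242/609 = 78.6798
  Species A, Zone D: 198×125/609 = 40.6404
  Species B, Zone A: 218×116/609 = 41.5238
  Species B, Zone B: 218×126/609 = 45.1034
  Species B, Zone C: 218×242/609 = 86.6273
  Species B, Zone D: 218×125/609 = 44.7455
  Species C, Zone A: 193×116/609 = 36.7619
  Species C, Zone B: 193×126/609 = 39.9310
  Species C, Zone C: 193×242/609 = 76.6929
  Species C, Zone D: 193×125/609 = 39.6141
Contributions (O − E)²/E:
  (33 − 37.7143)²/37.7143 = 0.5893
  (48 − 40.9655)²/40.9655 = 1.2079
  (79 − 78.6798)²/78.6798 = 0.0013
  (38 − 40.6404)²/40.6404 = 0.1715
  (57 − 41.5238)²/41.5238 = 5.7681
  (36 − 45.1034)²/45.1034 = 1.8374
  (73 − 86.6273)²/86.6273 = 2.1437
  (52 − 44.7455)²/44.7455 = 1.1762
  (26 − 36.7619)²/36.7619 = 3.1505
  (42 − 39.9310)²/39.9310 = 0.1072
  (90 − 76.6929)²/76.6929 = 2.3089
  (35 − 39.6141)²/39.6141 = 0.5374
χ² = 0.5893 + 1.2079 + 0.0013 + 0.1715 + 5.7681 + 1.8374 + 2.1437 + 1.1762 + 3.1505 + 0.1072 + 2.3089 + 0.5374 = 18.999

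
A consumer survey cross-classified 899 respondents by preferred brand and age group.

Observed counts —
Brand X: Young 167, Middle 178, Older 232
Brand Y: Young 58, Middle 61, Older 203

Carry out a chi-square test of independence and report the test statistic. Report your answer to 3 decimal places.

43.156

Row totals: 577, 322. Column totals: 225, 239, 435. Grand total N = 899.
Expected counts (row total × column total / N):
  Brand X, Young: 577×225/899 = 144.4105
  Brand X, Middle: 577×239/899 = 153.3960
  Brand X, Older: 577×435/899 = 279.1935
  Brand Y, Young: 322×225/899 = 80.5895
  Brand Y, Middle: 322×239/899 = 85.6040
  Brand Y, Older: 322×435/899 = 155.8065
Contributions (O − E)²/E:
  (167 − 144.4105)²/144.4105 = 3.5336
  (178 − 153.3960)²/153.3960 = 3.9464
  (232 − 279.1935)²/279.1935 = 7.9774
  (58 − 80.5895)²/80.5895 = 6.3319
  (61 − 85.6040)²/85.6040 = 7.0716
  (203 − 155.8065)²/155.8065 = 14.2948
χ² = 3.5336 + 3.9464 + 7.9774 + 6.3319 + 7.0716 + 14.2948 = 43.156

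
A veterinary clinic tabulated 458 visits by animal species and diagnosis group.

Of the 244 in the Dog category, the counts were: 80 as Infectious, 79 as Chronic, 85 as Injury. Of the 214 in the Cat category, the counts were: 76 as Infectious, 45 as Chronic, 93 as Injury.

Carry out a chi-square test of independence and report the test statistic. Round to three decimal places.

7.853

Row totals: 244, 214. Column totals: 156, 124, 178. Grand total N = 458.
Expected counts (row total × column total / N):
  Dog, Infectious: 244×156/458 = 83.10917
  Dog, Chronic: 244×124/458 = 66.06114
  Dog, Injury: 244×178/458 = 94.82969
  Cat, Infectious: 214×156/458 = 72.89083
  Cat, Chronic: 214×124/458 = 57.93886
  Cat, Injury: 214×178/458 = 83.17031
Contributions (O − E)²/E:
  (80 − 83.10917)²/83.10917 = 0.1163
  (79 − 66.06114)²/66.06114 = 2.5342
  (85 − 94.82969)²/94.82969 = 1.0189
  (76 − 72.89083)²/72.89083 = 0.1326
  (45 − 57.93886)²/57.93886 = 2.8895
  (93 − 83.17031)²/83.17031 = 1.1617
χ² = 0.1163 + 2.5342 + 1.0189 + 0.1326 + 2.8895 + 1.1617 = 7.853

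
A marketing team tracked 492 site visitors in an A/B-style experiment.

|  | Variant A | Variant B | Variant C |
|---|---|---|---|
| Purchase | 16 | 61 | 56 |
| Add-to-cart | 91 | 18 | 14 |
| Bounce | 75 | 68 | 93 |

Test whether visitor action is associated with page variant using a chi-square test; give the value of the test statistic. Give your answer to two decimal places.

114.27

Row totals: 133, 123, 236. Column totals: 182, 147, 163. Grand total N = 492.
Expected counts (row total × column total / N):
  Purchase, Variant A: 133×182/492 = 49.199
  Purchase, Variant B: 133×147/492 = 39.738
  Purchase, Variant C: 133×163/492 = 44.063
  Add-to-cart, Variant A: 123×182/492 = 45.500
  Add-to-cart, Variant B: 123×147/492 = 36.750
  Add-to-cart, Variant C: 123×163/492 = 40.750
  Bounce, Variant A: 236×182/492 = 87.301
  Bounce, Variant B: 236×147/492 = 70.512
  Bounce, Variant C: 236×163/492 = 78.187
Contributions (O − E)²/E:
  (16 − 49.199)²/49.199 = 22.4024
  (61 − 39.738)²/39.738 = 11.3763
  (56 − 44.063)²/44.063 = 3.2338
  (91 − 45.500)²/45.500 = 45.5000
  (18 − 36.750)²/36.750 = 9.5663
  (14 − 40.750)²/40.750 = 17.5598
  (75 − 87.301)²/87.301 = 1.7333
  (68 − 70.512)²/70.512 = 0.0895
  (93 − 78.187)²/78.187 = 2.8064
χ² = 22.4024 + 11.3763 + 3.2338 + 45.5000 + 9.5663 + 17.5598 + 1.7333 + 0.0895 + 2.8064 = 114.27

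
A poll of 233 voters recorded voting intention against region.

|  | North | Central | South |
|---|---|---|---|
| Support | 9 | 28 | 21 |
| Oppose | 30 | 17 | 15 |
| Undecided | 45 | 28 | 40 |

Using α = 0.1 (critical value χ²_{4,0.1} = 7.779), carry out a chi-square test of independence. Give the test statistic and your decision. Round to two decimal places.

Row totals: 58, 62, 113. Column totals: 84, 73, 76. Grand total N = 233.
Expected counts (row total × column total / N):
  Support, North: 58×84/233 = 20.910
  Support, Central: 58×73/233 = 18.172
  Support, South: 58×76/233 = 18.918
  Oppose, North: 62×84/233 = 22.352
  Oppose, Central: 62×73/233 = 19.425
  Oppose, South: 62×76/233 = 20.223
  Undecided, North: 113×84/233 = 40.738
  Undecided, Central: 113×73/233 = 35.403
  Undecided, South: 113×76/233 = 36.858
Contributions (O − E)²/E:
  (9 − 20.910)²/20.910 = 6.7837
  (28 − 18.172)²/18.172 = 5.3153
  (21 − 18.918)²/18.918 = 0.2291
  (30 − 22.352)²/22.352 = 2.6169
  (17 − 19.425)²/19.425 = 0.3027
  (15 − 20.223)²/20.223 = 1.3489
  (45 − 40.738)²/40.738 = 0.4459
  (28 − 35.403)²/35.403 = 1.5480
  (40 − 36.858)²/36.858 = 0.2678
χ² = 6.7837 + 5.3153 + 0.2291 + 2.6169 + 0.3027 + 1.3489 + 0.4459 + 1.5480 + 0.2678 = 18.86
df = (3−1)(3−1) = 4. Since 18.86 > 7.779, reject the null hypothesis of independence at α = 0.1.

18.86; reject H₀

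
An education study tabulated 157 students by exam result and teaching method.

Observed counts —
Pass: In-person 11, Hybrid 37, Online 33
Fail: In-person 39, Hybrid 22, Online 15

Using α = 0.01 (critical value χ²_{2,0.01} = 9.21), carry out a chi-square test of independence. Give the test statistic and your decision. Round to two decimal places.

Row totals: 81, 76. Column totals: 50, 59, 48. Grand total N = 157.
Expected counts (row total × column total / N):
  Pass, In-person: 81×50/157 = 25.7962
  Pass, Hybrid: 81×59/157 = 30.4395
  Pass, Online: 81×48/157 = 24.7643
  Fail, In-person: 76×50/157 = 24.2038
  Fail, Hybrid: 76×59/157 = 28.5605
  Fail, Online: 76×48/157 = 23.2357
Contributions (O − E)²/E:
  (11 − 25.7962)²/25.7962 = 8.4868
  (37 − 30.4395)²/30.4395 = 1.4140
  (33 − 24.7643)²/24.7643 = 2.7389
  (39 − 24.2038)²/24.2038 = 9.0452
  (22 − 28.5605)²/28.5605 = 1.5070
  (15 − 23.2357)²/23.2357 = 2.9191
χ² = 8.4868 + 1.4140 + 2.7389 + 9.0452 + 1.5070 + 2.9191 = 26.11
df = (2−1)(3−1) = 2. Since 26.11 > 9.21, reject the null hypothesis of independence at α = 0.01.

26.11; reject H₀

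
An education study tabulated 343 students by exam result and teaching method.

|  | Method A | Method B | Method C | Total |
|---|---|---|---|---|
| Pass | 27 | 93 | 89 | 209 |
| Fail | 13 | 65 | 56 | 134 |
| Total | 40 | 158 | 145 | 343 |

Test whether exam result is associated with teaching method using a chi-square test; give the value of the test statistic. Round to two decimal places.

Grand total N = 343.
Expected counts (row total × column total / N):
  Pass, Method A: 209×40/343 = 24.373
  Pass, Method B: 209×158/343 = 96.274
  Pass, Method C: 209×145/343 = 88.353
  Fail, Method A: 134×40/343 = 15.627
  Fail, Method B: 134×158/343 = 61.726
  Fail, Method C: 134×145/343 = 56.647
Contributions (O − E)²/E:
  (27 − 24.373)²/24.373 = 0.2831
  (93 − 96.274)²/96.274 = 0.1113
  (89 − 88.353)²/88.353 = 0.0047
  (13 − 15.627)²/15.627 = 0.4416
  (65 − 61.726)²/61.726 = 0.1737
  (56 − 56.647)²/56.647 = 0.0074
χ² = 0.2831 + 0.1113 + 0.0047 + 0.4416 + 0.1737 + 0.0074 = 1.02

1.02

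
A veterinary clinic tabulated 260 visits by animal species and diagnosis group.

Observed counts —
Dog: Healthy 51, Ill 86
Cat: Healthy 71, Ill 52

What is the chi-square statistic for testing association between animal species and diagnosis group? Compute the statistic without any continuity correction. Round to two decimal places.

Row totals: 137, 123. Column totals: 122, 138. Grand total N = 260.
Expected counts (row total × column total / N):
  Dog, Healthy: 137×122/260 = 64.285
  Dog, Ill: 137×138/260 = 72.715
  Cat, Healthy: 123×122/260 = 57.715
  Cat, Ill: 123×138/260 = 65.285
Contributions (O − E)²/E:
  (51 − 64.285)²/64.285 = 2.7454
  (86 − 72.715)²/72.715 = 2.4272
  (71 − 57.715)²/57.715 = 3.0580
  (52 − 65.285)²/65.285 = 2.7034
χ² = 2.7454 + 2.4272 + 3.0580 + 2.7034 = 10.93

10.93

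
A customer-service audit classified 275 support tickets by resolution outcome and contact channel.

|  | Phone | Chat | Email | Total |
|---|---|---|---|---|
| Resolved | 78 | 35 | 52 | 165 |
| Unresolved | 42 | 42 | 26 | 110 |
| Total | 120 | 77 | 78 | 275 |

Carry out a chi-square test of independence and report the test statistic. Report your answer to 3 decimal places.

9.482

Grand total N = 275.
Expected counts (row total × column total / N):
  Resolved, Phone: 165×120/275 = 72.0000
  Resolved, Chat: 165×77/275 = 46.2000
  Resolved, Email: 165×78/275 = 46.8000
  Unresolved, Phone: 110×120/275 = 48.0000
  Unresolved, Chat: 110×77/275 = 30.8000
  Unresolved, Email: 110×78/275 = 31.2000
Contributions (O − E)²/E:
  (78 − 72.0000)²/72.0000 = 0.5000
  (35 − 46.2000)²/46.2000 = 2.7152
  (52 − 46.8000)²/46.8000 = 0.5778
  (42 − 48.0000)²/48.0000 = 0.7500
  (42 − 30.8000)²/30.8000 = 4.0727
  (26 − 31.2000)²/31.2000 = 0.8667
χ² = 0.5000 + 2.7152 + 0.5778 + 0.7500 + 4.0727 + 0.8667 = 9.482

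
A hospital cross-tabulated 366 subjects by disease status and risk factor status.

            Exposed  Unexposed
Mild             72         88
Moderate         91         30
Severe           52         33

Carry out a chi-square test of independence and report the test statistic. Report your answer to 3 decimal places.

26.209

Row totals: 160, 121, 85. Column totals: 215, 151. Grand total N = 366.
Expected counts (row total × column total / N):
  Mild, Exposed: 160×215/366 = 93.9891
  Mild, Unexposed: 160×151/366 = 66.0109
  Moderate, Exposed: 121×215/366 = 71.0792
  Moderate, Unexposed: 121×151/366 = 49.9208
  Severe, Exposed: 85×215/366 = 49.9317
  Severe, Unexposed: 85×151/366 = 35.0683
Contributions (O − E)²/E:
  (72 − 93.9891)²/93.9891 = 5.1444
  (88 − 66.0109)²/66.0109 = 7.3249
  (91 − 71.0792)²/71.0792 = 5.5830
  (30 − 49.9208)²/49.9208 = 7.9494
  (52 − 49.9317)²/49.9317 = 0.0857
  (33 − 35.0683)²/35.0683 = 0.1220
χ² = 5.1444 + 7.3249 + 5.5830 + 7.9494 + 0.0857 + 0.1220 = 26.209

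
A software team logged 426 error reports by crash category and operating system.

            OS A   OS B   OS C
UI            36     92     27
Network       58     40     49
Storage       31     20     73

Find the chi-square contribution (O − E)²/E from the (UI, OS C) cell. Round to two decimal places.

Row total (UI) = 155; column total (OS C) = 149; N = 426.
Expected count E = 155 × 149 / 426 = 54.214.
Contribution = (O − E)²/E = (27 − 54.214)² / 54.214 = 13.66.

13.66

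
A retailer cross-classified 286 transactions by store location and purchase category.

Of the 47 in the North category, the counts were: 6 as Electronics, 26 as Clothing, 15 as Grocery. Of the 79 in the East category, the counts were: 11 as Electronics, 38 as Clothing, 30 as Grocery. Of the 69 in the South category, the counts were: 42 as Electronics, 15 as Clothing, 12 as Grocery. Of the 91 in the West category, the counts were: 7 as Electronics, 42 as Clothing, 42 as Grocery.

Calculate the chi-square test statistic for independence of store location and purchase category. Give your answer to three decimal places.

76.568

Row totals: 47, 79, 69, 91. Column totals: 66, 121, 99. Grand total N = 286.
Expected counts (row total × column total / N):
  North, Electronics: 47×66/286 = 10.8462
  North, Clothing: 47×121/286 = 19.8846
  North, Grocery: 47×99/286 = 16.2692
  East, Electronics: 79×66/286 = 18.2308
  East, Clothing: 79×121/286 = 33.4231
  East, Grocery: 79×99/286 = 27.3462
  South, Electronics: 69×66/286 = 15.9231
  South, Clothing: 69×121/286 = 29.1923
  South, Grocery: 69×99/286 = 23.8846
  West, Electronics: 91×66/286 = 21.0000
  West, Clothing: 91×121/286 = 38.5000
  West, Grocery: 91×99/286 = 31.5000
Contributions (O − E)²/E:
  (6 − 10.8462)²/10.8462 = 2.1653
  (26 − 19.8846)²/19.8846 = 1.8808
  (15 − 16.2692)²/16.2692 = 0.0990
  (11 − 18.2308)²/18.2308 = 2.8679
  (38 − 33.4231)²/33.4231 = 0.6268
  (30 − 27.3462)²/27.3462 = 0.2575
  (42 − 15.9231)²/15.9231 = 42.7055
  (15 − 29.1923)²/29.1923 = 6.8998
  (12 − 23.8846)²/23.8846 = 5.9136
  (7 − 21.0000)²/21.0000 = 9.3333
  (42 − 38.5000)²/38.5000 = 0.3182
  (42 − 31.5000)²/31.5000 = 3.5000
χ² = 2.1653 + 1.8808 + 0.0990 + 2.8679 + 0.6268 + 0.2575 + 42.7055 + 6.8998 + 5.9136 + 9.3333 + 0.3182 + 3.5000 = 76.568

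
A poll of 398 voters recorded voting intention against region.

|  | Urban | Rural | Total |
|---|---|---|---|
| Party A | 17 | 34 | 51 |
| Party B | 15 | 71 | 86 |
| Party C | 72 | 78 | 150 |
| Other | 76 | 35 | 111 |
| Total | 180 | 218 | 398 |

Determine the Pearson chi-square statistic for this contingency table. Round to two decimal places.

Grand total N = 398.
Expected counts (row total × column total / N):
  Party A, Urban: 51×180/398 = 23.065
  Party A, Rural: 51×218/398 = 27.935
  Party B, Urban: 86×180/398 = 38.894
  Party B, Rural: 86×218/398 = 47.106
  Party C, Urban: 150×180/398 = 67.839
  Party C, Rural: 150×218/398 = 82.161
  Other, Urban: 111×180/398 = 50.201
  Other, Rural: 111×218/398 = 60.799
Contributions (O − E)²/E:
  (17 − 23.065)²/23.065 = 1.5948
  (34 − 27.935)²/27.935 = 1.3168
  (15 − 38.894)²/38.894 = 14.6790
  (71 − 47.106)²/47.106 = 12.1200
  (72 − 67.839)²/67.839 = 0.2552
  (78 − 82.161)²/82.161 = 0.2107
  (76 − 50.201)²/50.201 = 13.2585
  (35 − 60.799)²/60.799 = 10.9474
χ² = 1.5948 + 1.3168 + 14.6790 + 12.1200 + 0.2552 + 0.2107 + 13.2585 + 10.9474 = 54.38

54.38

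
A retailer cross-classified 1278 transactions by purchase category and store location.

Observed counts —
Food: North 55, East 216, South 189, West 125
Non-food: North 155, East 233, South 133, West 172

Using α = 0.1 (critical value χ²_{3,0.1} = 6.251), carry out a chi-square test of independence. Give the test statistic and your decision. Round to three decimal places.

56.718; reject H₀

Row totals: 585, 693. Column totals: 210, 449, 322, 297. Grand total N = 1278.
Expected counts (row total × column total / N):
  Food, North: 585×210/1278 = 96.1268
  Food, East: 585×449/1278 = 205.5282
  Food, South: 585×322/1278 = 147.3944
  Food, West: 585×297/1278 = 135.9507
  Non-food, North: 693×210/1278 = 113.8732
  Non-food, East: 693×449/1278 = 243.4718
  Non-food, South: 693×322/1278 = 174.6056
  Non-food, West: 693×297/1278 = 161.0493
Contributions (O − E)²/E:
  (55 − 96.1268)²/96.1268 = 17.5957
  (216 − 205.5282)²/205.5282 = 0.5335
  (189 − 147.3944)²/147.3944 = 11.7442
  (125 − 135.9507)²/135.9507 = 0.8821
  (155 − 113.8732)²/113.8732 = 14.8535
  (233 − 243.4718)²/243.4718 = 0.4504
  (133 − 174.6056)²/174.6056 = 9.9139
  (172 − 161.0493)²/161.0493 = 0.7446
χ² = 17.5957 + 0.5335 + 11.7442 + 0.8821 + 14.8535 + 0.4504 + 9.9139 + 0.7446 = 56.718
df = (2−1)(4−1) = 3. Since 56.718 > 6.251, reject the null hypothesis of independence at α = 0.1.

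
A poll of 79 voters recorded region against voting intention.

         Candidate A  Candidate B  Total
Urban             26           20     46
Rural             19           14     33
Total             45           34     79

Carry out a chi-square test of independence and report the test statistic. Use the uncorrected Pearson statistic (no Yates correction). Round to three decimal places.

0.009

Grand total N = 79.
Expected counts (row total × column total / N):
  Urban, Candidate A: 46×45/79 = 26.2025
  Urban, Candidate B: 46×34/79 = 19.7975
  Rural, Candidate A: 33×45/79 = 18.7975
  Rural, Candidate B: 33×34/79 = 14.2025
Contributions (O − E)²/E:
  (26 − 26.2025)²/26.2025 = 0.0016
  (20 − 19.7975)²/19.7975 = 0.0021
  (19 − 18.7975)²/18.7975 = 0.0022
  (14 − 14.2025)²/14.2025 = 0.0029
χ² = 0.0016 + 0.0021 + 0.0022 + 0.0029 = 0.009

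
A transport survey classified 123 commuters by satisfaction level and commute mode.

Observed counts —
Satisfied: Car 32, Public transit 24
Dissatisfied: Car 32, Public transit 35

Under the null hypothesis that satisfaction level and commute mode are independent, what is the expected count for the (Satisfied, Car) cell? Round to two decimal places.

Row total (Satisfied) = 56; column total (Car) = 64; grand total N = 123.
Expected count = (row total × column total) / N = 56 × 64 / 123 = 29.14.

29.14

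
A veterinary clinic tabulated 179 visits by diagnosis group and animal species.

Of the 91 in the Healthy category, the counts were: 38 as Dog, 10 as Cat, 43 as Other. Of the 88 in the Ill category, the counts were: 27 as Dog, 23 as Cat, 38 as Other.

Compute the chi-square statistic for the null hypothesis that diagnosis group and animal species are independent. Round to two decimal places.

Row totals: 91, 88. Column totals: 65, 33, 81. Grand total N = 179.
Expected counts (row total × column total / N):
  Healthy, Dog: 91×65/179 = 33.045
  Healthy, Cat: 91×33/179 = 16.777
  Healthy, Other: 91×81/179 = 41.179
  Ill, Dog: 88×65/179 = 31.955
  Ill, Cat: 88×33/179 = 16.223
  Ill, Other: 88×81/179 = 39.821
Contributions (O − E)²/E:
  (38 − 33.045)²/33.045 = 0.7430
  (10 − 16.777)²/16.777 = 2.7375
  (43 − 41.179)²/41.179 = 0.0805
  (27 − 31.955)²/31.955 = 0.7683
  (23 − 16.223)²/16.223 = 2.8310
  (38 − 39.821)²/39.821 = 0.0833
χ² = 0.7430 + 2.7375 + 0.0805 + 0.7683 + 2.8310 + 0.0833 = 7.24

7.24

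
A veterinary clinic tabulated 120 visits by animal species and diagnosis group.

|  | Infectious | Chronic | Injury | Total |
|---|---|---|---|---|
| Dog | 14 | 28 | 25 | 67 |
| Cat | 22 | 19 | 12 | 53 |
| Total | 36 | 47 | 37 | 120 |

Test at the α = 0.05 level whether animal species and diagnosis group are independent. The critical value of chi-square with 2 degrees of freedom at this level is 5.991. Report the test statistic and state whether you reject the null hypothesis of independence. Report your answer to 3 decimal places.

6.524; reject H₀

Grand total N = 120.
Expected counts (row total × column total / N):
  Dog, Infectious: 67×36/120 = 20.10000
  Dog, Chronic: 67×47/120 = 26.24167
  Dog, Injury: 67×37/120 = 20.65833
  Cat, Infectious: 53×36/120 = 15.90000
  Cat, Chronic: 53×47/120 = 20.75833
  Cat, Injury: 53×37/120 = 16.34167
Contributions (O − E)²/E:
  (14 − 20.10000)²/20.10000 = 1.8512
  (28 − 26.24167)²/26.24167 = 0.1178
  (25 − 20.65833)²/20.65833 = 0.9125
  (22 − 15.90000)²/15.90000 = 2.3403
  (19 − 20.75833)²/20.75833 = 0.1489
  (12 − 16.34167)²/16.34167 = 1.1535
χ² = 1.8512 + 0.1178 + 0.9125 + 2.3403 + 0.1489 + 1.1535 = 6.524
df = (2−1)(3−1) = 2. Since 6.524 > 5.991, reject the null hypothesis of independence at α = 0.05.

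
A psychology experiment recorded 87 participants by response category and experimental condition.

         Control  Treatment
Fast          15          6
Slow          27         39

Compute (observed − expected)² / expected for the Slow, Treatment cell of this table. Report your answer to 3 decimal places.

Row total (Slow) = 66; column total (Treatment) = 45; N = 87.
Expected count E = 66 × 45 / 87 = 34.1379.
Contribution = (O − E)²/E = (39 − 34.1379)² / 34.1379 = 0.692.

0.692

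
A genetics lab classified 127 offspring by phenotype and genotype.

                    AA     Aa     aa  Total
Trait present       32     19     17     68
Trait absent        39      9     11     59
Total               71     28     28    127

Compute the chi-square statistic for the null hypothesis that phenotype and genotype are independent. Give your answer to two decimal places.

4.93

Grand total N = 127.
Expected counts (row total × column total / N):
  Trait present, AA: 68×71/127 = 38.016
  Trait present, Aa: 68×28/127 = 14.992
  Trait present, aa: 68×28/127 = 14.992
  Trait absent, AA: 59×71/127 = 32.984
  Trait absent, Aa: 59×28/127 = 13.008
  Trait absent, aa: 59×28/127 = 13.008
Contributions (O − E)²/E:
  (32 − 38.016)²/38.016 = 0.9520
  (19 − 14.992)²/14.992 = 1.0715
  (17 − 14.992)²/14.992 = 0.2689
  (39 − 32.984)²/32.984 = 1.0973
  (9 − 13.008)²/13.008 = 1.2349
  (11 − 13.008)²/13.008 = 0.3100
χ² = 0.9520 + 1.0715 + 0.2689 + 1.0973 + 1.2349 + 0.3100 = 4.93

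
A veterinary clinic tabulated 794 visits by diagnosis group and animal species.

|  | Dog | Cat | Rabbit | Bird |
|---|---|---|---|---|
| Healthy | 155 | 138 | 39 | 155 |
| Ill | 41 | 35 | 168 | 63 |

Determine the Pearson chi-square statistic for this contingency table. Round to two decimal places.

217.20

Row totals: 487, 307. Column totals: 196, 173, 207, 218. Grand total N = 794.
Expected counts (row total × column total / N):
  Healthy, Dog: 487×196/794 = 120.2166
  Healthy, Cat: 487×173/794 = 106.1096
  Healthy, Rabbit: 487×207/794 = 126.9635
  Healthy, Bird: 487×218/794 = 133.7103
  Ill, Dog: 307×196/794 = 75.7834
  Ill, Cat: 307×173/794 = 66.8904
  Ill, Rabbit: 307×207/794 = 80.0365
  Ill, Bird: 307×218/794 = 84.2897
Contributions (O − E)²/E:
  (155 − 120.2166)²/120.2166 = 10.0642
  (138 − 106.1096)²/106.1096 = 9.5844
  (39 − 126.9635)²/126.9635 = 60.9433
  (155 − 133.7103)²/133.7103 = 3.3898
  (41 − 75.7834)²/75.7834 = 15.9650
  (35 − 66.8904)²/66.8904 = 15.2039
  (168 − 80.0365)²/80.0365 = 96.6756
  (63 − 84.2897)²/84.2897 = 5.3773
χ² = 10.0642 + 9.5844 + 60.9433 + 3.3898 + 15.9650 + 15.2039 + 96.6756 + 5.3773 = 217.20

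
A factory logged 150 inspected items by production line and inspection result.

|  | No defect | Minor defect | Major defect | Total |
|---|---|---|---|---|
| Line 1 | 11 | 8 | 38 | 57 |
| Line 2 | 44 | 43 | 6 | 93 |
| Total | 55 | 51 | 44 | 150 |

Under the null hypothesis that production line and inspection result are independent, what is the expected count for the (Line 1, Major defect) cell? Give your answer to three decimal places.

16.720

Row total (Line 1) = 57; column total (Major defect) = 44; grand total N = 150.
Expected count = (row total × column total) / N = 57 × 44 / 150 = 16.720.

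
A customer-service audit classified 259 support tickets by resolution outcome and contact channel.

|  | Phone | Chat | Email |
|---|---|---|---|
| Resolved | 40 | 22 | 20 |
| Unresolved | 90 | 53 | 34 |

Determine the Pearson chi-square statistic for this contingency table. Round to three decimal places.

0.957

Row totals: 82, 177. Column totals: 130, 75, 54. Grand total N = 259.
Expected counts (row total × column total / N):
  Resolved, Phone: 82×130/259 = 41.1583
  Resolved, Chat: 82×75/259 = 23.7452
  Resolved, Email: 82×54/259 = 17.0965
  Unresolved, Phone: 177×130/259 = 88.8417
  Unresolved, Chat: 177×75/259 = 51.2548
  Unresolved, Email: 177×54/259 = 36.9035
Contributions (O − E)²/E:
  (40 − 41.1583)²/41.1583 = 0.0326
  (22 − 23.7452)²/23.7452 = 0.1283
  (20 − 17.0965)²/17.0965 = 0.4931
  (90 − 88.8417)²/88.8417 = 0.0151
  (53 − 51.2548)²/51.2548 = 0.0594
  (34 − 36.9035)²/36.9035 = 0.2284
χ² = 0.0326 + 0.1283 + 0.4931 + 0.0151 + 0.0594 + 0.2284 = 0.957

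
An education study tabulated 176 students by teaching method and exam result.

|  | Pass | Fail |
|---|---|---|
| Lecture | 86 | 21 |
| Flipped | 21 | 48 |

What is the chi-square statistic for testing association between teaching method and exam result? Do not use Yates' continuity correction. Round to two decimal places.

43.89

Row totals: 107, 69. Column totals: 107, 69. Grand total N = 176.
Expected counts (row total × column total / N):
  Lecture, Pass: 107×107/176 = 65.051
  Lecture, Fail: 107×69/176 = 41.949
  Flipped, Pass: 69×107/176 = 41.949
  Flipped, Fail: 69×69/176 = 27.051
Contributions (O − E)²/E:
  (86 − 65.051)²/65.051 = 6.7464
  (21 − 41.949)²/41.949 = 10.4618
  (21 − 41.949)²/41.949 = 10.4618
  (48 − 27.051)²/27.051 = 16.2235
χ² = 6.7464 + 10.4618 + 10.4618 + 16.2235 = 43.89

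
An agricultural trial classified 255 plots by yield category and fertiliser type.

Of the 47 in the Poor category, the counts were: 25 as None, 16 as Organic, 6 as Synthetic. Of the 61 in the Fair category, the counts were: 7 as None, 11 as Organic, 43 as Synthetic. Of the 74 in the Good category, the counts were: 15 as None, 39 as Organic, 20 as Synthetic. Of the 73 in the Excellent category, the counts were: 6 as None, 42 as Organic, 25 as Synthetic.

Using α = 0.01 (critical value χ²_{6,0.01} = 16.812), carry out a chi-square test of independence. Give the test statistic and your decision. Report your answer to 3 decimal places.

75.171; reject H₀

Row totals: 47, 61, 74, 73. Column totals: 53, 108, 94. Grand total N = 255.
Expected counts (row total × column total / N):
  Poor, None: 47×53/255 = 9.7686
  Poor, Organic: 47×108/255 = 19.9059
  Poor, Synthetic: 47×94/255 = 17.3255
  Fair, None: 61×53/255 = 12.6784
  Fair, Organic: 61×108/255 = 25.8353
  Fair, Synthetic: 61×94/255 = 22.4863
  Good, None: 74×53/255 = 15.3804
  Good, Organic: 74×108/255 = 31.3412
  Good, Synthetic: 74×94/255 = 27.2784
  Excellent, None: 73×53/255 = 15.1725
  Excellent, Organic: 73×108/255 = 30.9176
  Excellent, Synthetic: 73×94/255 = 26.9098
Contributions (O − E)²/E:
  (25 − 9.7686)²/9.7686 = 23.7491
  (16 − 19.9059)²/19.9059 = 0.7664
  (6 − 17.3255)²/17.3255 = 7.4034
  (7 − 12.6784)²/12.6784 = 2.5432
  (11 − 25.8353)²/25.8353 = 8.5188
  (43 − 22.4863)²/22.4863 = 18.7141
  (15 − 15.3804)²/15.3804 = 0.0094
  (39 − 31.3412)²/31.3412 = 1.8716
  (20 − 27.2784)²/27.2784 = 1.9420
  (6 − 15.1725)²/15.1725 = 5.5452
  (42 − 30.9176)²/30.9176 = 3.9725
  (25 − 26.9098)²/26.9098 = 0.1355
χ² = 23.7491 + 0.7664 + 7.4034 + 2.5432 + 8.5188 + 18.7141 + 0.0094 + 1.8716 + 1.9420 + 5.5452 + 3.9725 + 0.1355 = 75.171
df = (4−1)(3−1) = 6. Since 75.171 > 16.812, reject the null hypothesis of independence at α = 0.01.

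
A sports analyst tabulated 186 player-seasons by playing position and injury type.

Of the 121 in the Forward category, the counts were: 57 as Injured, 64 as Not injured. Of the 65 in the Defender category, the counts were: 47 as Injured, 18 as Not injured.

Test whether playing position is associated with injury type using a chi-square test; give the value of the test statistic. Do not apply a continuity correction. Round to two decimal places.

Row totals: 121, 65. Column totals: 104, 82. Grand total N = 186.
Expected counts (row total × column total / N):
  Forward, Injured: 121×104/186 = 67.656
  Forward, Not injured: 121×82/186 = 53.344
  Defender, Injured: 65×104/186 = 36.344
  Defender, Not injured: 65×82/186 = 28.656
Contributions (O − E)²/E:
  (57 − 67.656)²/67.656 = 1.6783
  (64 − 53.344)²/53.344 = 2.1286
  (47 − 36.344)²/36.344 = 3.1243
  (18 − 28.656)²/28.656 = 3.9625
χ² = 1.6783 + 2.1286 + 3.1243 + 3.9625 = 10.89

10.89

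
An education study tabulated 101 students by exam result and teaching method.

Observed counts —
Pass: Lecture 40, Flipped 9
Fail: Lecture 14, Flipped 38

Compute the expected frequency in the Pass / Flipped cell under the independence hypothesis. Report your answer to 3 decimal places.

Row total (Pass) = 49; column total (Flipped) = 47; grand total N = 101.
Expected count = (row total × column total) / N = 49 × 47 / 101 = 22.802.

22.802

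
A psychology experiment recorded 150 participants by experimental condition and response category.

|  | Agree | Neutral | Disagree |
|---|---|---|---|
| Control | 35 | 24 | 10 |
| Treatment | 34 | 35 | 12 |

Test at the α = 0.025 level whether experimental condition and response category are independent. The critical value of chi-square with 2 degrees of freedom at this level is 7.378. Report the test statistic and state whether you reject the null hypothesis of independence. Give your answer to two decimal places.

1.30; fail to reject H₀

Row totals: 69, 81. Column totals: 69, 59, 22. Grand total N = 150.
Expected counts (row total × column total / N):
  Control, Agree: 69×69/150 = 31.740
  Control, Neutral: 69×59/150 = 27.140
  Control, Disagree: 69×22/150 = 10.120
  Treatment, Agree: 81×69/150 = 37.260
  Treatment, Neutral: 81×59/150 = 31.860
  Treatment, Disagree: 81×22/150 = 11.880
Contributions (O − E)²/E:
  (35 − 31.740)²/31.740 = 0.3348
  (24 − 27.140)²/27.140 = 0.3633
  (10 − 10.120)²/10.120 = 0.0014
  (34 − 37.260)²/37.260 = 0.2852
  (35 − 31.860)²/31.860 = 0.3095
  (12 − 11.880)²/11.880 = 0.0012
χ² = 0.3348 + 0.3633 + 0.0014 + 0.2852 + 0.3095 + 0.0012 = 1.30
df = (2−1)(3−1) = 2. Since 1.30 < 7.378, fail to reject the null hypothesis of independence at α = 0.025.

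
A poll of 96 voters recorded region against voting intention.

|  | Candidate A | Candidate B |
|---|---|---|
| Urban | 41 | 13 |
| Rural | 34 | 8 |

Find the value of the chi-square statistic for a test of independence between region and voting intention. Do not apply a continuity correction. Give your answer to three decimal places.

0.349

Row totals: 54, 42. Column totals: 75, 21. Grand total N = 96.
Expected counts (row total × column total / N):
  Urban, Candidate A: 54×75/96 = 42.1875
  Urban, Candidate B: 54×21/96 = 11.8125
  Rural, Candidate A: 42×75/96 = 32.8125
  Rural, Candidate B: 42×21/96 = 9.1875
Contributions (O − E)²/E:
  (41 − 42.1875)²/42.1875 = 0.0334
  (13 − 11.8125)²/11.8125 = 0.1194
  (34 − 32.8125)²/32.8125 = 0.0430
  (8 − 9.1875)²/9.1875 = 0.1535
χ² = 0.0334 + 0.1194 + 0.0430 + 0.1535 = 0.349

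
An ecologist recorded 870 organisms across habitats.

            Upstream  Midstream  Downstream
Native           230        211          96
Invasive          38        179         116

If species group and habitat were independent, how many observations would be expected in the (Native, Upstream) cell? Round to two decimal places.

165.42

Row total (Native) = 537; column total (Upstream) = 268; grand total N = 870.
Expected count = (row total × column total) / N = 537 × 268 / 870 = 165.42.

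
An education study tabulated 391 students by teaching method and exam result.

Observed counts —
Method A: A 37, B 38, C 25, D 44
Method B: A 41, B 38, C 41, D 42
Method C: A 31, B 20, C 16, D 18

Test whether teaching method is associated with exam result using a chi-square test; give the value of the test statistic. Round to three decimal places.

Row totals: 144, 162, 85. Column totals: 109, 96, 82, 104. Grand total N = 391.
Expected counts (row total × column total / N):
  Method A, A: 144×109/391 = 40.1432
  Method A, B: 144×96/391 = 35.3555
  Method A, C: 144×82/391 = 30.1995
  Method A, D: 144×104/391 = 38.3018
  Method B, A: 162×109/391 = 45.1611
  Method B, B: 162×96/391 = 39.7749
  Method B, C: 162×82/391 = 33.9744
  Method B, D: 162×104/391 = 43.0895
  Method C, A: 85×109/391 = 23.6957
  Method C, B: 85×96/391 = 20.8696
  Method C, C: 85×82/391 = 17.8261
  Method C, D: 85×104/391 = 22.6087
Contributions (O − E)²/E:
  (37 − 40.1432)²/40.1432 = 0.2461
  (38 − 35.3555)²/35.3555 = 0.1978
  (25 − 30.1995)²/30.1995 = 0.8952
  (44 − 38.3018)²/38.3018 = 0.8477
  (41 − 45.1611)²/45.1611 = 0.3834
  (38 − 39.7749)²/39.7749 = 0.0792
  (41 − 33.9744)²/33.9744 = 1.4528
  (42 − 43.0895)²/43.0895 = 0.0275
  (31 − 23.6957)²/23.6957 = 2.2516
  (20 − 20.8696)²/20.8696 = 0.0362
  (16 − 17.8261)²/17.8261 = 0.1871
  (18 − 22.6087)²/22.6087 = 0.9395
χ² = 0.2461 + 0.1978 + 0.8952 + 0.8477 + 0.3834 + 0.0792 + 1.4528 + 0.0275 + 2.2516 + 0.0362 + 0.1871 + 0.9395 = 7.544

7.544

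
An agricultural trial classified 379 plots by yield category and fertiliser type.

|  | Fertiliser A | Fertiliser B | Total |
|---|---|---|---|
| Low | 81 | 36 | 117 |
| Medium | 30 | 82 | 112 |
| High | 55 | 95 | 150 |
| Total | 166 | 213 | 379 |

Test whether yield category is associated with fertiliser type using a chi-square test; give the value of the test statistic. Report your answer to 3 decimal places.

47.012

Grand total N = 379.
Expected counts (row total × column total / N):
  Low, Fertiliser A: 117×166/379 = 51.2454
  Low, Fertiliser B: 117×213/379 = 65.7546
  Medium, Fertiliser A: 112×166/379 = 49.0554
  Medium, Fertiliser B: 112×213/379 = 62.9446
  High, Fertiliser A: 150×166/379 = 65.6992
  High, Fertiliser B: 150×213/379 = 84.3008
Contributions (O − E)²/E:
  (81 − 51.2454)²/51.2454 = 17.2764
  (36 − 65.7546)²/65.7546 = 13.4642
  (30 − 49.0554)²/49.0554 = 7.4020
  (82 − 62.9446)²/62.9446 = 5.7687
  (55 − 65.6992)²/65.6992 = 1.7424
  (95 − 84.3008)²/84.3008 = 1.3579
χ² = 17.2764 + 13.4642 + 7.4020 + 5.7687 + 1.7424 + 1.3579 = 47.012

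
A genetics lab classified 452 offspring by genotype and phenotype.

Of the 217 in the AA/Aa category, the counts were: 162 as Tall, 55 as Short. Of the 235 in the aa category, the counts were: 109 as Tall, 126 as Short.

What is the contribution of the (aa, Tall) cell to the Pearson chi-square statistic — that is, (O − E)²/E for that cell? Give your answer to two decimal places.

Row total (aa) = 235; column total (Tall) = 271; N = 452.
Expected count E = 235 × 271 / 452 = 140.896.
Contribution = (O − E)²/E = (109 − 140.896)² / 140.896 = 7.22.

7.22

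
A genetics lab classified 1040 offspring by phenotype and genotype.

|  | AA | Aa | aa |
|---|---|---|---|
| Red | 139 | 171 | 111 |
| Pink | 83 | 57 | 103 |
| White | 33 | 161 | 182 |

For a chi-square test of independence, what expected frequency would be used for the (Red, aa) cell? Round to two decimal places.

160.30

Row total (Red) = 421; column total (aa) = 396; grand total N = 1040.
Expected count = (row total × column total) / N = 421 × 396 / 1040 = 160.30.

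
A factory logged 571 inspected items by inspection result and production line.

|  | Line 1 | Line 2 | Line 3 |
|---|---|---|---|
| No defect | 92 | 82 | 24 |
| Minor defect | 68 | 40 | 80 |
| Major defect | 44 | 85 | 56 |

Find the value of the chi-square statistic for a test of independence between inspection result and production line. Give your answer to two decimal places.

64.03

Row totals: 198, 188, 185. Column totals: 204, 207, 160. Grand total N = 571.
Expected counts (row total × column total / N):
  No defect, Line 1: 198×204/571 = 70.739
  No defect, Line 2: 198×207/571 = 71.779
  No defect, Line 3: 198×160/571 = 55.482
  Minor defect, Line 1: 188×204/571 = 67.166
  Minor defect, Line 2: 188×207/571 = 68.154
  Minor defect, Line 3: 188×160/571 = 52.680
  Major defect, Line 1: 185×204/571 = 66.095
  Major defect, Line 2: 185×207/571 = 67.067
  Major defect, Line 3: 185×160/571 = 51.839
Contributions (O − E)²/E:
  (92 − 70.739)²/70.739 = 6.3901
  (82 − 71.779)²/71.779 = 1.4554
  (24 − 55.482)²/55.482 = 17.8637
  (68 − 67.166)²/67.166 = 0.0104
  (40 − 68.154)²/68.154 = 11.6302
  (80 − 52.680)²/52.680 = 14.1682
  (44 − 66.095)²/66.095 = 7.3862
  (85 − 67.067)²/67.067 = 4.7951
  (56 − 51.839)²/51.839 = 0.3340
χ² = 6.3901 + 1.4554 + 17.8637 + 0.0104 + 11.6302 + 14.1682 + 7.3862 + 4.7951 + 0.3340 = 64.03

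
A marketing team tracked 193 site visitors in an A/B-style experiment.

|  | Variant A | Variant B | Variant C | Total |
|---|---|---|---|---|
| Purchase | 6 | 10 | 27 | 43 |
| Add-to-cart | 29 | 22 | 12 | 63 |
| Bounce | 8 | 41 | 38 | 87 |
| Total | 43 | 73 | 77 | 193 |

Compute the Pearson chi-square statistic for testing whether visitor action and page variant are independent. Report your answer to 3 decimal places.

Grand total N = 193.
Expected counts (row total × column total / N):
  Purchase, Variant A: 43×43/193 = 9.5803
  Purchase, Variant B: 43×73/193 = 16.2642
  Purchase, Variant C: 43×77/193 = 17.1554
  Add-to-cart, Variant A: 63×43/193 = 14.0363
  Add-to-cart, Variant B: 63×73/193 = 23.8290
  Add-to-cart, Variant C: 63×77/193 = 25.1347
  Bounce, Variant A: 87×43/193 = 19.3834
  Bounce, Variant B: 87×73/193 = 32.9067
  Bounce, Variant C: 87×77/193 = 34.7098
Contributions (O − E)²/E:
  (6 − 9.5803)²/9.5803 = 1.3380
  (10 − 16.2642)²/16.2642 = 2.4127
  (27 − 17.1554)²/17.1554 = 5.6493
  (29 − 14.0363)²/14.0363 = 15.9524
  (22 − 23.8290)²/23.8290 = 0.1404
  (12 − 25.1347)²/25.1347 = 6.8638
  (8 − 19.3834)²/19.3834 = 6.6852
  (41 − 32.9067)²/32.9067 = 1.9905
  (38 − 34.7098)²/34.7098 = 0.3119
χ² = 1.3380 + 2.4127 + 5.6493 + 15.9524 + 0.1404 + 6.8638 + 6.6852 + 1.9905 + 0.3119 = 41.344

41.344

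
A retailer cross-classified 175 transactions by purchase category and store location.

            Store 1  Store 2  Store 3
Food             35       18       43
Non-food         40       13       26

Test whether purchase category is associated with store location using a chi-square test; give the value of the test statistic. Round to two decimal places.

3.71

Row totals: 96, 79. Column totals: 75, 31, 69. Grand total N = 175.
Expected counts (row total × column total / N):
  Food, Store 1: 96×75/175 = 41.143
  Food, Store 2: 96×31/175 = 17.006
  Food, Store 3: 96×69/175 = 37.851
  Non-food, Store 1: 79×75/175 = 33.857
  Non-food, Store 2: 79×31/175 = 13.994
  Non-food, Store 3: 79×69/175 = 31.149
Contributions (O − E)²/E:
  (35 − 41.143)²/41.143 = 0.9172
  (18 − 17.006)²/17.006 = 0.0581
  (43 − 37.851)²/37.851 = 0.7004
  (40 − 33.857)²/33.857 = 1.1146
  (13 − 13.994)²/13.994 = 0.0706
  (26 − 31.149)²/31.149 = 0.8511
χ² = 0.9172 + 0.0581 + 0.7004 + 1.1146 + 0.0706 + 0.8511 = 3.71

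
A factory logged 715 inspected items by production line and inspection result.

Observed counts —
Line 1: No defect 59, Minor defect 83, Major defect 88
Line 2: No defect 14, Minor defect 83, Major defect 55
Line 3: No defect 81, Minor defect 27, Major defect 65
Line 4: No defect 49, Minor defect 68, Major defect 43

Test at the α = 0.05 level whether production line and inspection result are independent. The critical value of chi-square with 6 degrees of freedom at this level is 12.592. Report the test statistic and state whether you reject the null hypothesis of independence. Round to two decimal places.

Row totals: 230, 152, 173, 160. Column totals: 203, 261, 251. Grand total N = 715.
Expected counts (row total × column total / N):
  Line 1, No defect: 230×203/715 = 65.301
  Line 1, Minor defect: 230×261/715 = 83.958
  Line 1, Major defect: 230×251/715 = 80.741
  Line 2, No defect: 152×203/715 = 43.155
  Line 2, Minor defect: 152×261/715 = 55.485
  Line 2, Major defect: 152×251/715 = 53.359
  Line 3, No defect: 173×203/715 = 49.117
  Line 3, Minor defect: 173×261/715 = 63.151
  Line 3, Major defect: 173×251/715 = 60.731
  Line 4, No defect: 160×203/715 = 45.427
  Line 4, Minor defect: 160×261/715 = 58.406
  Line 4, Major defect: 160×251/715 = 56.168
Contributions (O − E)²/E:
  (59 − 65.301)²/65.301 = 0.6080
  (83 − 83.958)²/83.958 = 0.0109
  (88 − 80.741)²/80.741 = 0.6526
  (14 − 43.155)²/43.155 = 19.6968
  (83 − 55.485)²/55.485 = 13.6447
  (55 − 53.359)²/53.359 = 0.0505
  (81 − 49.117)²/49.117 = 20.6960
  (27 − 63.151)²/63.151 = 20.6948
  (65 − 60.731)²/60.731 = 0.3001
  (49 − 45.427)²/45.427 = 0.2810
  (68 − 58.406)²/58.406 = 1.5759
  (43 − 56.168)²/56.168 = 3.0871
χ² = 0.6080 + 0.0109 + 0.6526 + 19.6968 + 13.6447 + 0.0505 + 20.6960 + 20.6948 + 0.3001 + 0.2810 + 1.5759 + 3.0871 = 81.30
df = (4−1)(3−1) = 6. Since 81.30 > 12.592, reject the null hypothesis of independence at α = 0.05.

81.30; reject H₀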